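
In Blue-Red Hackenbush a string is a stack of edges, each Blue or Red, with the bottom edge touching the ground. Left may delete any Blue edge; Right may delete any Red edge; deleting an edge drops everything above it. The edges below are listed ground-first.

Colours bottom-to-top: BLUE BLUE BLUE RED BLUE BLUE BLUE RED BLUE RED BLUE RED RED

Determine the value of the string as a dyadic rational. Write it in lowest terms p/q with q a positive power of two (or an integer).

2985/1024

Recurse on prefixes of the 13-edge string BLUE BLUE BLUE RED BLUE BLUE BLUE RED BLUE RED BLUE RED RED:
1 of 13 · B · max L 0 · min R +∞ = 1
2 of 13 · BB · max L 1 · min R +∞ = 2
3 of 13 · BBB · max L 2 · min R +∞ = 3
4 of 13 · BBBR · max L 2 · min R 3 = 5/2
5 of 13 · BBBRB · max L 5/2 · min R 3 = 11/4
6 of 13 · BBBRBB · max L 11/4 · min R 3 = 23/8
7 of 13 · BBBRBBB · max L 23/8 · min R 3 = 47/16
8 of 13 · BBBRBBBR · max L 23/8 · min R 47/16 = 93/32
9 of 13 · BBBRBBBRB · max L 93/32 · min R 47/16 = 187/64
10 of 13 · BBBRBBBRBR · max L 93/32 · min R 187/64 = 373/128
11 of 13 · BBBRBBBRBRB · max L 373/128 · min R 187/64 = 747/256
12 of 13 · BBBRBBBRBRBR · max L 373/128 · min R 747/256 = 1493/512
13 of 13 · BBBRBBBRBRBRR · max L 373/128 · min R 1493/512 = 2985/1024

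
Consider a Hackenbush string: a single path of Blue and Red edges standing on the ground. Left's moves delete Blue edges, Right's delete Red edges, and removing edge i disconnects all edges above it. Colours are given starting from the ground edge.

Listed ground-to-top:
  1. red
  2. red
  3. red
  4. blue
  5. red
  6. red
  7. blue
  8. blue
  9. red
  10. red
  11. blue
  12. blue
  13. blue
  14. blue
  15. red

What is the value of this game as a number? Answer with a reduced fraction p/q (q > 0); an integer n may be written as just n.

-11459/4096

G(r) = {  | 0 } -> -1
G(rr) = {  | -1,0 } -> -2
G(rrr) = {  | -2,-1,0 } -> -3
G(rrrb) = { -3 | -2,-1,0 } -> -5/2
G(rrrbr) = { -3 | -5/2,-2,-1,0 } -> -11/4
G(rrrbrr) = { -3 | -11/4,-5/2,-2,-1,0 } -> -23/8
G(rrrbrrb) = { -3,-23/8 | -11/4,-5/2,-2,-1,0 } -> -45/16
G(rrrbrrbb) = { -3,-23/8,-45/16 | -11/4,-5/2,-2,-1,0 } -> -89/32
G(rrrbrrbbr) = { -3,-23/8,-45/16 | -89/32,-11/4,-5/2,-2,-1,0 } -> -179/64
G(rrrbrrbbrr) = { -3,-23/8,-45/16 | -179/64,-89/32,-11/4,-5/2,-2,-1,0 } -> -359/128
G(rrrbrrbbrrb) = { -3,-23/8,-45/16,-359/128 | -179/64,-89/32,-11/4,-5/2,-2,-1,0 } -> -717/256
G(rrrbrrbbrrbb) = { -3,-23/8,-45/16,-359/128,-717/256 | -179/64,-89/32,-11/4,-5/2,-2,-1,0 } -> -1433/512
G(rrrbrrbbrrbbb) = { -3,-23/8,-45/16,-359/128,-717/256,-1433/512 | -179/64,-89/32,-11/4,-5/2,-2,-1,0 } -> -2865/1024
G(rrrbrrbbrrbbbb) = { -3,-23/8,-45/16,-359/128,-717/256,-1433/512,-2865/1024 | -179/64,-89/32,-11/4,-5/2,-2,-1,0 } -> -5729/2048
G(rrrbrrbbrrbbbbr) = { -3,-23/8,-45/16,-359/128,-717/256,-1433/512,-2865/1024 | -5729/2048,-179/64,-89/32,-11/4,-5/2,-2,-1,0 } -> -11459/4096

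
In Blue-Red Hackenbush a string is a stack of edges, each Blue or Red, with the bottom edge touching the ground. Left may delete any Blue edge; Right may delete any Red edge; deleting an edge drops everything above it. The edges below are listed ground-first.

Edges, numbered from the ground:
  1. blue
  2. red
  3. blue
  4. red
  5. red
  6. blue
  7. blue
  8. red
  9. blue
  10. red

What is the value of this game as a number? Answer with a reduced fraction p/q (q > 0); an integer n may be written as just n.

Prefix values for blue red blue red red blue blue red blue red via {L|R} + simplicity:
1 of 10 · b · max L 0 · min R +∞ ⇒ 1
2 of 10 · br · max L 0 · min R 1 ⇒ 1/2
3 of 10 · brb · max L 1/2 · min R 1 ⇒ 3/4
4 of 10 · brbr · max L 1/2 · min R 3/4 ⇒ 5/8
5 of 10 · brbrr · max L 1/2 · min R 5/8 ⇒ 9/16
6 of 10 · brbrrb · max L 9/16 · min R 5/8 ⇒ 19/32
7 of 10 · brbrrbb · max L 19/32 · min R 5/8 ⇒ 39/64
8 of 10 · brbrrbbr · max L 19/32 · min R 39/64 ⇒ 77/128
9 of 10 · brbrrbbrb · max L 77/128 · min R 39/64 ⇒ 155/256
10 of 10 · brbrrbbrbr · max L 77/128 · min R 155/256 ⇒ 309/512

309/512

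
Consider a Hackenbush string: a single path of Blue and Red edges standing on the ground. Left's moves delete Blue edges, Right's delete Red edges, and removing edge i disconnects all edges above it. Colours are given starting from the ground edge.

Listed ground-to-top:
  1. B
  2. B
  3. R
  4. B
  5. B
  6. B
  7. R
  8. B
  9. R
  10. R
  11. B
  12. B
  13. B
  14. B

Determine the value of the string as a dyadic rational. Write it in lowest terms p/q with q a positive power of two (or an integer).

edge 1 of 14 (B): { 0 | (no moves) } so 1
edge 2 of 14 (B): { 0, 1 | (no moves) } so 2
edge 3 of 14 (R): { 0, 1 | 2 } so 3/2
edge 4 of 14 (B): { 0, 1, 3/2 | 2 } so 7/4
edge 5 of 14 (B): { 0, 1, 3/2, 7/4 | 2 } so 15/8
edge 6 of 14 (B): { 0, 1, 3/2, 7/4, 15/8 | 2 } so 31/16
edge 7 of 14 (R): { 0, 1, 3/2, 7/4, 15/8 | 31/16, 2 } so 61/32
edge 8 of 14 (B): { 0, 1, 3/2, 7/4, 15/8, 61/32 | 31/16, 2 } so 123/64
edge 9 of 14 (R): { 0, 1, 3/2, 7/4, 15/8, 61/32 | 123/64, 31/16, 2 } so 245/128
edge 10 of 14 (R): { 0, 1, 3/2, 7/4, 15/8, 61/32 | 245/128, 123/64, 31/16, 2 } so 489/256
edge 11 of 14 (B): { 0, 1, 3/2, 7/4, 15/8, 61/32, 489/256 | 245/128, 123/64, 31/16, 2 } so 979/512
edge 12 of 14 (B): { 0, 1, 3/2, 7/4, 15/8, 61/32, 489/256, 979/512 | 245/128, 123/64, 31/16, 2 } so 1959/1024
edge 13 of 14 (B): { 0, 1, 3/2, 7/4, 15/8, 61/32, 489/256, 979/512, 1959/1024 | 245/128, 123/64, 31/16, 2 } so 3919/2048
edge 14 of 14 (B): { 0, 1, 3/2, 7/4, 15/8, 61/32, 489/256, 979/512, 1959/1024, 3919/2048 | 245/128, 123/64, 31/16, 2 } so 7839/4096

7839/4096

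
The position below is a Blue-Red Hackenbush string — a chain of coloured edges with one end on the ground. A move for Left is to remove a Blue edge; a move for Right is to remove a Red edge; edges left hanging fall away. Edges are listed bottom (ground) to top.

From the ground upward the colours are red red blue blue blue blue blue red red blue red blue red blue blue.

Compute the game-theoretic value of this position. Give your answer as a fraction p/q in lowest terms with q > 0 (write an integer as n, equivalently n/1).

-8617/8192

Recurse on prefixes of the 15-edge string red red blue blue blue blue blue red red blue red blue red blue blue:
step 1: add red to get r; options L={  } R={ 0 } gives -1
step 2: add red to get rr; options L={  } R={ -1, 0 } gives -2
step 3: add blue to get rrb; options L={ -2 } R={ -1, 0 } gives -3/2
step 4: add blue to get rrbb; options L={ -2, -3/2 } R={ -1, 0 } gives -5/4
step 5: add blue to get rrbbb; options L={ -2, -3/2, -5/4 } R={ -1, 0 } gives -9/8
step 6: add blue to get rrbbbb; options L={ -2, -3/2, -5/4, -9/8 } R={ -1, 0 } gives -17/16
step 7: add blue to get rrbbbbb; options L={ -2, -3/2, -5/4, -9/8, -17/16 } R={ -1, 0 } gives -33/32
step 8: add red to get rrbbbbbr; options L={ -2, -3/2, -5/4, -9/8, -17/16 } R={ -33/32, -1, 0 } gives -67/64
step 9: add red to get rrbbbbbrr; options L={ -2, -3/2, -5/4, -9/8, -17/16 } R={ -67/64, -33/32, -1, 0 } gives -135/128
step 10: add blue to get rrbbbbbrrb; options L={ -2, -3/2, -5/4, -9/8, -17/16, -135/128 } R={ -67/64, -33/32, -1, 0 } gives -269/256
step 11: add red to get rrbbbbbrrbr; options L={ -2, -3/2, -5/4, -9/8, -17/16, -135/128 } R={ -269/256, -67/64, -33/32, -1, 0 } gives -539/512
step 12: add blue to get rrbbbbbrrbrb; options L={ -2, -3/2, -5/4, -9/8, -17/16, -135/128, -539/512 } R={ -269/256, -67/64, -33/32, -1, 0 } gives -1077/1024
step 13: add red to get rrbbbbbrrbrbr; options L={ -2, -3/2, -5/4, -9/8, -17/16, -135/128, -539/512 } R={ -1077/1024, -269/256, -67/64, -33/32, -1, 0 } gives -2155/2048
step 14: add blue to get rrbbbbbrrbrbrb; options L={ -2, -3/2, -5/4, -9/8, -17/16, -135/128, -539/512, -2155/2048 } R={ -1077/1024, -269/256, -67/64, -33/32, -1, 0 } gives -4309/4096
step 15: add blue to get rrbbbbbrrbrbrbb; options L={ -2, -3/2, -5/4, -9/8, -17/16, -135/128, -539/512, -2155/2048, -4309/4096 } R={ -1077/1024, -269/256, -67/64, -33/32, -1, 0 } gives -8617/8192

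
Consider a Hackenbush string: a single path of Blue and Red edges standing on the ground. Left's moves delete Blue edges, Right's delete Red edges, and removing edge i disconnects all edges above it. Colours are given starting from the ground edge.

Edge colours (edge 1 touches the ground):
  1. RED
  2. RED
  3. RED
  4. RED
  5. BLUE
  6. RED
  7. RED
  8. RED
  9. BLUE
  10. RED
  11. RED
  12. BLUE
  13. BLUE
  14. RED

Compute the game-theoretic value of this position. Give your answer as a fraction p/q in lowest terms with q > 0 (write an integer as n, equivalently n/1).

-4019/1024

v(R) = {  | 0 } => -1
v(RR) = {  | -1; 0 } => -2
v(RRR) = {  | -2; -1; 0 } => -3
v(RRRR) = {  | -3; -2; -1; 0 } => -4
v(RRRRB) = { -4 | -3; -2; -1; 0 } => -7/2
v(RRRRBR) = { -4 | -7/2; -3; -2; -1; 0 } => -15/4
v(RRRRBRR) = { -4 | -15/4; -7/2; -3; -2; -1; 0 } => -31/8
v(RRRRBRRR) = { -4 | -31/8; -15/4; -7/2; -3; -2; -1; 0 } => -63/16
v(RRRRBRRRB) = { -4; -63/16 | -31/8; -15/4; -7/2; -3; -2; -1; 0 } => -125/32
v(RRRRBRRRBR) = { -4; -63/16 | -125/32; -31/8; -15/4; -7/2; -3; -2; -1; 0 } => -251/64
v(RRRRBRRRBRR) = { -4; -63/16 | -251/64; -125/32; -31/8; -15/4; -7/2; -3; -2; -1; 0 } => -503/128
v(RRRRBRRRBRRB) = { -4; -63/16; -503/128 | -251/64; -125/32; -31/8; -15/4; -7/2; -3; -2; -1; 0 } => -1005/256
v(RRRRBRRRBRRBB) = { -4; -63/16; -503/128; -1005/256 | -251/64; -125/32; -31/8; -15/4; -7/2; -3; -2; -1; 0 } => -2009/512
v(RRRRBRRRBRRBBR) = { -4; -63/16; -503/128; -1005/256 | -2009/512; -251/64; -125/32; -31/8; -15/4; -7/2; -3; -2; -1; 0 } => -4019/1024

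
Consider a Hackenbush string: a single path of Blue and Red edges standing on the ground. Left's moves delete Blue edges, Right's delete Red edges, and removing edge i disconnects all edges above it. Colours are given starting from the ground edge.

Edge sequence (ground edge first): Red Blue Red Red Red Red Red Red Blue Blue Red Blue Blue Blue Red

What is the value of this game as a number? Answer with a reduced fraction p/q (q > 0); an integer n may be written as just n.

Prefix values for Red Blue Red Red Red Red Red Red Blue Blue Red Blue Blue Blue Red via {L|R} + simplicity:
step 1: add Red to get R; options L={ ∅ } R={ 0 } — -1
step 2: add Blue to get RB; options L={ -1 } R={ 0 } — -1/2
step 3: add Red to get RBR; options L={ -1 } R={ -1/2; 0 } — -3/4
step 4: add Red to get RBRR; options L={ -1 } R={ -3/4; -1/2; 0 } — -7/8
step 5: add Red to get RBRRR; options L={ -1 } R={ -7/8; -3/4; -1/2; 0 } — -15/16
step 6: add Red to get RBRRRR; options L={ -1 } R={ -15/16; -7/8; -3/4; -1/2; 0 } — -31/32
step 7: add Red to get RBRRRRR; options L={ -1 } R={ -31/32; -15/16; -7/8; -3/4; -1/2; 0 } — -63/64
step 8: add Red to get RBRRRRRR; options L={ -1 } R={ -63/64; -31/32; -15/16; -7/8; -3/4; -1/2; 0 } — -127/128
step 9: add Blue to get RBRRRRRRB; options L={ -1; -127/128 } R={ -63/64; -31/32; -15/16; -7/8; -3/4; -1/2; 0 } — -253/256
step 10: add Blue to get RBRRRRRRBB; options L={ -1; -127/128; -253/256 } R={ -63/64; -31/32; -15/16; -7/8; -3/4; -1/2; 0 } — -505/512
step 11: add Red to get RBRRRRRRBBR; options L={ -1; -127/128; -253/256 } R={ -505/512; -63/64; -31/32; -15/16; -7/8; -3/4; -1/2; 0 } — -1011/1024
step 12: add Blue to get RBRRRRRRBBRB; options L={ -1; -127/128; -253/256; -1011/1024 } R={ -505/512; -63/64; -31/32; -15/16; -7/8; -3/4; -1/2; 0 } — -2021/2048
step 13: add Blue to get RBRRRRRRBBRBB; options L={ -1; -127/128; -253/256; -1011/1024; -2021/2048 } R={ -505/512; -63/64; -31/32; -15/16; -7/8; -3/4; -1/2; 0 } — -4041/4096
step 14: add Blue to get RBRRRRRRBBRBBB; options L={ -1; -127/128; -253/256; -1011/1024; -2021/2048; -4041/4096 } R={ -505/512; -63/64; -31/32; -15/16; -7/8; -3/4; -1/2; 0 } — -8081/8192
step 15: add Red to get RBRRRRRRBBRBBBR; options L={ -1; -127/128; -253/256; -1011/1024; -2021/2048; -4041/4096 } R={ -8081/8192; -505/512; -63/64; -31/32; -15/16; -7/8; -3/4; -1/2; 0 } — -16163/16384

-16163/16384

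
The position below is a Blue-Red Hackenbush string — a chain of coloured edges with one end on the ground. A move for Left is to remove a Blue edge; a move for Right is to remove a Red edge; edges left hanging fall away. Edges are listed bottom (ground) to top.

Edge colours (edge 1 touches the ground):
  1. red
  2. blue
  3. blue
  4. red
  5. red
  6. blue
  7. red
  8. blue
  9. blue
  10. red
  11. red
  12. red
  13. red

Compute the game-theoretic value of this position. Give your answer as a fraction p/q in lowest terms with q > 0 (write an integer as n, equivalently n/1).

r: Left { · }, Right { 0 } ⇒ simplest -1
rb: Left { -1 }, Right { 0 } ⇒ simplest -1/2
rbb: Left { -1, -1/2 }, Right { 0 } ⇒ simplest -1/4
rbbr: Left { -1, -1/2 }, Right { -1/4, 0 } ⇒ simplest -3/8
rbbrr: Left { -1, -1/2 }, Right { -3/8, -1/4, 0 } ⇒ simplest -7/16
rbbrrb: Left { -1, -1/2, -7/16 }, Right { -3/8, -1/4, 0 } ⇒ simplest -13/32
rbbrrbr: Left { -1, -1/2, -7/16 }, Right { -13/32, -3/8, -1/4, 0 } ⇒ simplest -27/64
rbbrrbrb: Left { -1, -1/2, -7/16, -27/64 }, Right { -13/32, -3/8, -1/4, 0 } ⇒ simplest -53/128
rbbrrbrbb: Left { -1, -1/2, -7/16, -27/64, -53/128 }, Right { -13/32, -3/8, -1/4, 0 } ⇒ simplest -105/256
rbbrrbrbbr: Left { -1, -1/2, -7/16, -27/64, -53/128 }, Right { -105/256, -13/32, -3/8, -1/4, 0 } ⇒ simplest -211/512
rbbrrbrbbrr: Left { -1, -1/2, -7/16, -27/64, -53/128 }, Right { -211/512, -105/256, -13/32, -3/8, -1/4, 0 } ⇒ simplest -423/1024
rbbrrbrbbrrr: Left { -1, -1/2, -7/16, -27/64, -53/128 }, Right { -423/1024, -211/512, -105/256, -13/32, -3/8, -1/4, 0 } ⇒ simplest -847/2048
rbbrrbrbbrrrr: Left { -1, -1/2, -7/16, -27/64, -53/128 }, Right { -847/2048, -423/1024, -211/512, -105/256, -13/32, -3/8, -1/4, 0 } ⇒ simplest -1695/4096

-1695/4096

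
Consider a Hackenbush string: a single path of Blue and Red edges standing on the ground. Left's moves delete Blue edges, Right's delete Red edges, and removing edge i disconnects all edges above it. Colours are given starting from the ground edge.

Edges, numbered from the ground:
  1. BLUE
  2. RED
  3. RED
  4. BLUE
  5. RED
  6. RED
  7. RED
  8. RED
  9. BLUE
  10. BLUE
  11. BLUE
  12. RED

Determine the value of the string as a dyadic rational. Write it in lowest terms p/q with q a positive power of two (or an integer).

541/2048

B: Left { 0 }, Right { (no moves) } => simplest 1
BR: Left { 0 }, Right { 1 } => simplest 1/2
BRR: Left { 0 }, Right { 1/2; 1 } => simplest 1/4
BRRB: Left { 0; 1/4 }, Right { 1/2; 1 } => simplest 3/8
BRRBR: Left { 0; 1/4 }, Right { 3/8; 1/2; 1 } => simplest 5/16
BRRBRR: Left { 0; 1/4 }, Right { 5/16; 3/8; 1/2; 1 } => simplest 9/32
BRRBRRR: Left { 0; 1/4 }, Right { 9/32; 5/16; 3/8; 1/2; 1 } => simplest 17/64
BRRBRRRR: Left { 0; 1/4 }, Right { 17/64; 9/32; 5/16; 3/8; 1/2; 1 } => simplest 33/128
BRRBRRRRB: Left { 0; 1/4; 33/128 }, Right { 17/64; 9/32; 5/16; 3/8; 1/2; 1 } => simplest 67/256
BRRBRRRRBB: Left { 0; 1/4; 33/128; 67/256 }, Right { 17/64; 9/32; 5/16; 3/8; 1/2; 1 } => simplest 135/512
BRRBRRRRBBB: Left { 0; 1/4; 33/128; 67/256; 135/512 }, Right { 17/64; 9/32; 5/16; 3/8; 1/2; 1 } => simplest 271/1024
BRRBRRRRBBBR: Left { 0; 1/4; 33/128; 67/256; 135/512 }, Right { 271/1024; 17/64; 9/32; 5/16; 3/8; 1/2; 1 } => simplest 541/2048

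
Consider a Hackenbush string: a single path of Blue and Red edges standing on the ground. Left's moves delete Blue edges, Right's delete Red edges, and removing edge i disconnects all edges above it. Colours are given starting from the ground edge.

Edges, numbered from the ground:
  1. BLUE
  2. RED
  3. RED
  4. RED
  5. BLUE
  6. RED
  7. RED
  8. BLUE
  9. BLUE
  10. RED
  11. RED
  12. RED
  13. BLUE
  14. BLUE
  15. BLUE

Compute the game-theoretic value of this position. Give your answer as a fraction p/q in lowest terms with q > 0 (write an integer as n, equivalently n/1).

2447/16384

step 1: add BLUE to get B; options L={ 0 } R={ · } — 1
step 2: add RED to get BR; options L={ 0 } R={ 1 } — 1/2
step 3: add RED to get BRR; options L={ 0 } R={ 1/2 1 } — 1/4
step 4: add RED to get BRRR; options L={ 0 } R={ 1/4 1/2 1 } — 1/8
step 5: add BLUE to get BRRRB; options L={ 0 1/8 } R={ 1/4 1/2 1 } — 3/16
step 6: add RED to get BRRRBR; options L={ 0 1/8 } R={ 3/16 1/4 1/2 1 } — 5/32
step 7: add RED to get BRRRBRR; options L={ 0 1/8 } R={ 5/32 3/16 1/4 1/2 1 } — 9/64
step 8: add BLUE to get BRRRBRRB; options L={ 0 1/8 9/64 } R={ 5/32 3/16 1/4 1/2 1 } — 19/128
step 9: add BLUE to get BRRRBRRBB; options L={ 0 1/8 9/64 19/128 } R={ 5/32 3/16 1/4 1/2 1 } — 39/256
step 10: add RED to get BRRRBRRBBR; options L={ 0 1/8 9/64 19/128 } R={ 39/256 5/32 3/16 1/4 1/2 1 } — 77/512
step 11: add RED to get BRRRBRRBBRR; options L={ 0 1/8 9/64 19/128 } R={ 77/512 39/256 5/32 3/16 1/4 1/2 1 } — 153/1024
step 12: add RED to get BRRRBRRBBRRR; options L={ 0 1/8 9/64 19/128 } R={ 153/1024 77/512 39/256 5/32 3/16 1/4 1/2 1 } — 305/2048
step 13: add BLUE to get BRRRBRRBBRRRB; options L={ 0 1/8 9/64 19/128 305/2048 } R={ 153/1024 77/512 39/256 5/32 3/16 1/4 1/2 1 } — 611/4096
step 14: add BLUE to get BRRRBRRBBRRRBB; options L={ 0 1/8 9/64 19/128 305/2048 611/4096 } R={ 153/1024 77/512 39/256 5/32 3/16 1/4 1/2 1 } — 1223/8192
step 15: add BLUE to get BRRRBRRBBRRRBBB; options L={ 0 1/8 9/64 19/128 305/2048 611/4096 1223/8192 } R={ 153/1024 77/512 39/256 5/32 3/16 1/4 1/2 1 } — 2447/16384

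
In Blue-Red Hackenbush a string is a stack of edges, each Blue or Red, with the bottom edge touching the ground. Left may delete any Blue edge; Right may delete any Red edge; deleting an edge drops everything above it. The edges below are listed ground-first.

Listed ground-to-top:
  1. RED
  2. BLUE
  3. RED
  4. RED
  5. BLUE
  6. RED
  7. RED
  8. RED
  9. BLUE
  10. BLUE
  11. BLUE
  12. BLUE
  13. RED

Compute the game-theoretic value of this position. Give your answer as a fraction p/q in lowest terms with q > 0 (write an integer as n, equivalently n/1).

-3523/4096

step 1: add RED to get R; options L={ (no moves) } R={ 0 } -> -1
step 2: add BLUE to get RB; options L={ -1 } R={ 0 } -> -1/2
step 3: add RED to get RBR; options L={ -1 } R={ -1/2,0 } -> -3/4
step 4: add RED to get RBRR; options L={ -1 } R={ -3/4,-1/2,0 } -> -7/8
step 5: add BLUE to get RBRRB; options L={ -1,-7/8 } R={ -3/4,-1/2,0 } -> -13/16
step 6: add RED to get RBRRBR; options L={ -1,-7/8 } R={ -13/16,-3/4,-1/2,0 } -> -27/32
step 7: add RED to get RBRRBRR; options L={ -1,-7/8 } R={ -27/32,-13/16,-3/4,-1/2,0 } -> -55/64
step 8: add RED to get RBRRBRRR; options L={ -1,-7/8 } R={ -55/64,-27/32,-13/16,-3/4,-1/2,0 } -> -111/128
step 9: add BLUE to get RBRRBRRRB; options L={ -1,-7/8,-111/128 } R={ -55/64,-27/32,-13/16,-3/4,-1/2,0 } -> -221/256
step 10: add BLUE to get RBRRBRRRBB; options L={ -1,-7/8,-111/128,-221/256 } R={ -55/64,-27/32,-13/16,-3/4,-1/2,0 } -> -441/512
step 11: add BLUE to get RBRRBRRRBBB; options L={ -1,-7/8,-111/128,-221/256,-441/512 } R={ -55/64,-27/32,-13/16,-3/4,-1/2,0 } -> -881/1024
step 12: add BLUE to get RBRRBRRRBBBB; options L={ -1,-7/8,-111/128,-221/256,-441/512,-881/1024 } R={ -55/64,-27/32,-13/16,-3/4,-1/2,0 } -> -1761/2048
step 13: add RED to get RBRRBRRRBBBBR; options L={ -1,-7/8,-111/128,-221/256,-441/512,-881/1024 } R={ -1761/2048,-55/64,-27/32,-13/16,-3/4,-1/2,0 } -> -3523/4096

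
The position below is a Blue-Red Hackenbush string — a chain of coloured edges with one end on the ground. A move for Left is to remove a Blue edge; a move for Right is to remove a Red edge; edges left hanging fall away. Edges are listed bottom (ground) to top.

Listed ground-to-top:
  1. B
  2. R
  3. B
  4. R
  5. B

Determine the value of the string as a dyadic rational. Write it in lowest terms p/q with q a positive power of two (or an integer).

Build G(s[:k]) for k = 1..5, string s = B R B R B.
edge 1 of 5 (B): { 0 |  } gives 1
edge 2 of 5 (R): { 0 | 1 } gives 1/2
edge 3 of 5 (B): { 0 1/2 | 1 } gives 3/4
edge 4 of 5 (R): { 0 1/2 | 3/4 1 } gives 5/8
edge 5 of 5 (B): { 0 1/2 5/8 | 3/4 1 } gives 11/16

11/16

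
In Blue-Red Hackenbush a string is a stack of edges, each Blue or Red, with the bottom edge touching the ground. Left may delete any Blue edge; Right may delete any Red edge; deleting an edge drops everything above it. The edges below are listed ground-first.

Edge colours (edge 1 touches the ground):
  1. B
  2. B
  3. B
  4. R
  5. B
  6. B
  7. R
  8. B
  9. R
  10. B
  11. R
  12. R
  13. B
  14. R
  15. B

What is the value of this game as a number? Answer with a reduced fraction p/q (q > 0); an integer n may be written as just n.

Prefix values for B B B R B B R B R B R R B R B via {L|R} + simplicity:
step 1: add B to get B; options L={ 0 } R={ ∅ } so 1
step 2: add B to get BB; options L={ 0,1 } R={ ∅ } so 2
step 3: add B to get BBB; options L={ 0,1,2 } R={ ∅ } so 3
step 4: add R to get BBBR; options L={ 0,1,2 } R={ 3 } so 5/2
step 5: add B to get BBBRB; options L={ 0,1,2,5/2 } R={ 3 } so 11/4
step 6: add B to get BBBRBB; options L={ 0,1,2,5/2,11/4 } R={ 3 } so 23/8
step 7: add R to get BBBRBBR; options L={ 0,1,2,5/2,11/4 } R={ 23/8,3 } so 45/16
step 8: add B to get BBBRBBRB; options L={ 0,1,2,5/2,11/4,45/16 } R={ 23/8,3 } so 91/32
step 9: add R to get BBBRBBRBR; options L={ 0,1,2,5/2,11/4,45/16 } R={ 91/32,23/8,3 } so 181/64
step 10: add B to get BBBRBBRBRB; options L={ 0,1,2,5/2,11/4,45/16,181/64 } R={ 91/32,23/8,3 } so 363/128
step 11: add R to get BBBRBBRBRBR; options L={ 0,1,2,5/2,11/4,45/16,181/64 } R={ 363/128,91/32,23/8,3 } so 725/256
step 12: add R to get BBBRBBRBRBRR; options L={ 0,1,2,5/2,11/4,45/16,181/64 } R={ 725/256,363/128,91/32,23/8,3 } so 1449/512
step 13: add B to get BBBRBBRBRBRRB; options L={ 0,1,2,5/2,11/4,45/16,181/64,1449/512 } R={ 725/256,363/128,91/32,23/8,3 } so 2899/1024
step 14: add R to get BBBRBBRBRBRRBR; options L={ 0,1,2,5/2,11/4,45/16,181/64,1449/512 } R={ 2899/1024,725/256,363/128,91/32,23/8,3 } so 5797/2048
step 15: add B to get BBBRBBRBRBRRBRB; options L={ 0,1,2,5/2,11/4,45/16,181/64,1449/512,5797/2048 } R={ 2899/1024,725/256,363/128,91/32,23/8,3 } so 11595/4096

11595/4096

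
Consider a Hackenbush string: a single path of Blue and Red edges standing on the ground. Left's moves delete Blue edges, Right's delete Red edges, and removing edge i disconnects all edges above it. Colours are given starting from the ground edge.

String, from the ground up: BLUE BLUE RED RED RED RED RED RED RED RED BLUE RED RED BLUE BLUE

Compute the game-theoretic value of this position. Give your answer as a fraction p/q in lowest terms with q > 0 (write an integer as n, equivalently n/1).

Prefix values for BLUE BLUE RED RED RED RED RED RED RED RED BLUE RED RED BLUE BLUE via {L|R} + simplicity:
B: Left { 0 }, Right { ∅ } gives simplest 1
BB: Left { 0; 1 }, Right { ∅ } gives simplest 2
BBR: Left { 0; 1 }, Right { 2 } gives simplest 3/2
BBRR: Left { 0; 1 }, Right { 3/2; 2 } gives simplest 5/4
BBRRR: Left { 0; 1 }, Right { 5/4; 3/2; 2 } gives simplest 9/8
BBRRRR: Left { 0; 1 }, Right { 9/8; 5/4; 3/2; 2 } gives simplest 17/16
BBRRRRR: Left { 0; 1 }, Right { 17/16; 9/8; 5/4; 3/2; 2 } gives simplest 33/32
BBRRRRRR: Left { 0; 1 }, Right { 33/32; 17/16; 9/8; 5/4; 3/2; 2 } gives simplest 65/64
BBRRRRRRR: Left { 0; 1 }, Right { 65/64; 33/32; 17/16; 9/8; 5/4; 3/2; 2 } gives simplest 129/128
BBRRRRRRRR: Left { 0; 1 }, Right { 129/128; 65/64; 33/32; 17/16; 9/8; 5/4; 3/2; 2 } gives simplest 257/256
BBRRRRRRRRB: Left { 0; 1; 257/256 }, Right { 129/128; 65/64; 33/32; 17/16; 9/8; 5/4; 3/2; 2 } gives simplest 515/512
BBRRRRRRRRBR: Left { 0; 1; 257/256 }, Right { 515/512; 129/128; 65/64; 33/32; 17/16; 9/8; 5/4; 3/2; 2 } gives simplest 1029/1024
BBRRRRRRRRBRR: Left { 0; 1; 257/256 }, Right { 1029/1024; 515/512; 129/128; 65/64; 33/32; 17/16; 9/8; 5/4; 3/2; 2 } gives simplest 2057/2048
BBRRRRRRRRBRRB: Left { 0; 1; 257/256; 2057/2048 }, Right { 1029/1024; 515/512; 129/128; 65/64; 33/32; 17/16; 9/8; 5/4; 3/2; 2 } gives simplest 4115/4096
BBRRRRRRRRBRRBB: Left { 0; 1; 257/256; 2057/2048; 4115/4096 }, Right { 1029/1024; 515/512; 129/128; 65/64; 33/32; 17/16; 9/8; 5/4; 3/2; 2 } gives simplest 8231/8192

8231/8192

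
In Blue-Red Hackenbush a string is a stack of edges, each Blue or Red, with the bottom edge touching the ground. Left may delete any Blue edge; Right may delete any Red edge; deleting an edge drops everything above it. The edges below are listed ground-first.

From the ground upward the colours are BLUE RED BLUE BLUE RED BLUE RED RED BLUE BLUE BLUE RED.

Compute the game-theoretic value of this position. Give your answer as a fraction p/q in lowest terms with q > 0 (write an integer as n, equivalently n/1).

v(B) = { 0 | · } gives 1
v(BR) = { 0 | 1 } gives 1/2
v(BRB) = { 0 1/2 | 1 } gives 3/4
v(BRBB) = { 0 1/2 3/4 | 1 } gives 7/8
v(BRBBR) = { 0 1/2 3/4 | 7/8 1 } gives 13/16
v(BRBBRB) = { 0 1/2 3/4 13/16 | 7/8 1 } gives 27/32
v(BRBBRBR) = { 0 1/2 3/4 13/16 | 27/32 7/8 1 } gives 53/64
v(BRBBRBRR) = { 0 1/2 3/4 13/16 | 53/64 27/32 7/8 1 } gives 105/128
v(BRBBRBRRB) = { 0 1/2 3/4 13/16 105/128 | 53/64 27/32 7/8 1 } gives 211/256
v(BRBBRBRRBB) = { 0 1/2 3/4 13/16 105/128 211/256 | 53/64 27/32 7/8 1 } gives 423/512
v(BRBBRBRRBBB) = { 0 1/2 3/4 13/16 105/128 211/256 423/512 | 53/64 27/32 7/8 1 } gives 847/1024
v(BRBBRBRRBBBR) = { 0 1/2 3/4 13/16 105/128 211/256 423/512 | 847/1024 53/64 27/32 7/8 1 } gives 1693/2048

1693/2048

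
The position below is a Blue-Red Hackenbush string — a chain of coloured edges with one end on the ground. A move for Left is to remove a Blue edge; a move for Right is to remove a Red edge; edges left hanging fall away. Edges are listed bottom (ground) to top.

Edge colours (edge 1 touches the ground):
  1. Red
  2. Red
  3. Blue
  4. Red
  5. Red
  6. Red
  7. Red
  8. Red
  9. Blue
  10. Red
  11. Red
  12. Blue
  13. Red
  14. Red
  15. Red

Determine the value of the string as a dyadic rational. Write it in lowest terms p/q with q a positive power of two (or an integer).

-16239/8192

Prefix values for Red Red Blue Red Red Red Red Red Blue Red Red Blue Red Red Red via {L|R} + simplicity:
1 of 15 · R · max L −∞ · min R 0 = -1
2 of 15 · RR · max L −∞ · min R -1 = -2
3 of 15 · RRB · max L -2 · min R -1 = -3/2
4 of 15 · RRBR · max L -2 · min R -3/2 = -7/4
5 of 15 · RRBRR · max L -2 · min R -7/4 = -15/8
6 of 15 · RRBRRR · max L -2 · min R -15/8 = -31/16
7 of 15 · RRBRRRR · max L -2 · min R -31/16 = -63/32
8 of 15 · RRBRRRRR · max L -2 · min R -63/32 = -127/64
9 of 15 · RRBRRRRRB · max L -127/64 · min R -63/32 = -253/128
10 of 15 · RRBRRRRRBR · max L -127/64 · min R -253/128 = -507/256
11 of 15 · RRBRRRRRBRR · max L -127/64 · min R -507/256 = -1015/512
12 of 15 · RRBRRRRRBRRB · max L -1015/512 · min R -507/256 = -2029/1024
13 of 15 · RRBRRRRRBRRBR · max L -1015/512 · min R -2029/1024 = -4059/2048
14 of 15 · RRBRRRRRBRRBRR · max L -1015/512 · min R -4059/2048 = -8119/4096
15 of 15 · RRBRRRRRBRRBRRR · max L -1015/512 · min R -8119/4096 = -16239/8192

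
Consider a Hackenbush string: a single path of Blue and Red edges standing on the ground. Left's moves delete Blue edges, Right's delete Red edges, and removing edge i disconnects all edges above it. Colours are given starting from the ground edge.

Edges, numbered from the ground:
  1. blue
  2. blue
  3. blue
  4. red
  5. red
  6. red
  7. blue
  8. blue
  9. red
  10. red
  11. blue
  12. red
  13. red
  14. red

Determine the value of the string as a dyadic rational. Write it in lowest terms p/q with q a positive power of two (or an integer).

1 of 14 · b · max L 0 · min R +∞ gives 1
2 of 14 · bb · max L 1 · min R +∞ gives 2
3 of 14 · bbb · max L 2 · min R +∞ gives 3
4 of 14 · bbbr · max L 2 · min R 3 gives 5/2
5 of 14 · bbbrr · max L 2 · min R 5/2 gives 9/4
6 of 14 · bbbrrr · max L 2 · min R 9/4 gives 17/8
7 of 14 · bbbrrrb · max L 17/8 · min R 9/4 gives 35/16
8 of 14 · bbbrrrbb · max L 35/16 · min R 9/4 gives 71/32
9 of 14 · bbbrrrbbr · max L 35/16 · min R 71/32 gives 141/64
10 of 14 · bbbrrrbbrr · max L 35/16 · min R 141/64 gives 281/128
11 of 14 · bbbrrrbbrrb · max L 281/128 · min R 141/64 gives 563/256
12 of 14 · bbbrrrbbrrbr · max L 281/128 · min R 563/256 gives 1125/512
13 of 14 · bbbrrrbbrrbrr · max L 281/128 · min R 1125/512 gives 2249/1024
14 of 14 · bbbrrrbbrrbrrr · max L 281/128 · min R 2249/1024 gives 4497/2048

4497/2048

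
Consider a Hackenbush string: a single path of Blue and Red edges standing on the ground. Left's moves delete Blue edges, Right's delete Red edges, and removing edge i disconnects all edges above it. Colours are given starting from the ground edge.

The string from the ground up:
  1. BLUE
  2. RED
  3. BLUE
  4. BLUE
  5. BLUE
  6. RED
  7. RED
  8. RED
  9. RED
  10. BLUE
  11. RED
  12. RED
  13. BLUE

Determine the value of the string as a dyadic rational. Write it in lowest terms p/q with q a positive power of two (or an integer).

Build val(s[:k]) for k = 1..13, string s = BLUE RED BLUE BLUE BLUE RED RED RED RED BLUE RED RED BLUE.
step 1: add BLUE to get B; options L={ 0 } R={ · } so 1
step 2: add RED to get BR; options L={ 0 } R={ 1 } so 1/2
step 3: add BLUE to get BRB; options L={ 0; 1/2 } R={ 1 } so 3/4
step 4: add BLUE to get BRBB; options L={ 0; 1/2; 3/4 } R={ 1 } so 7/8
step 5: add BLUE to get BRBBB; options L={ 0; 1/2; 3/4; 7/8 } R={ 1 } so 15/16
step 6: add RED to get BRBBBR; options L={ 0; 1/2; 3/4; 7/8 } R={ 15/16; 1 } so 29/32
step 7: add RED to get BRBBBRR; options L={ 0; 1/2; 3/4; 7/8 } R={ 29/32; 15/16; 1 } so 57/64
step 8: add RED to get BRBBBRRR; options L={ 0; 1/2; 3/4; 7/8 } R={ 57/64; 29/32; 15/16; 1 } so 113/128
step 9: add RED to get BRBBBRRRR; options L={ 0; 1/2; 3/4; 7/8 } R={ 113/128; 57/64; 29/32; 15/16; 1 } so 225/256
step 10: add BLUE to get BRBBBRRRRB; options L={ 0; 1/2; 3/4; 7/8; 225/256 } R={ 113/128; 57/64; 29/32; 15/16; 1 } so 451/512
step 11: add RED to get BRBBBRRRRBR; options L={ 0; 1/2; 3/4; 7/8; 225/256 } R={ 451/512; 113/128; 57/64; 29/32; 15/16; 1 } so 901/1024
step 12: add RED to get BRBBBRRRRBRR; options L={ 0; 1/2; 3/4; 7/8; 225/256 } R={ 901/1024; 451/512; 113/128; 57/64; 29/32; 15/16; 1 } so 1801/2048
step 13: add BLUE to get BRBBBRRRRBRRB; options L={ 0; 1/2; 3/4; 7/8; 225/256; 1801/2048 } R={ 901/1024; 451/512; 113/128; 57/64; 29/32; 15/16; 1 } so 3603/4096

3603/4096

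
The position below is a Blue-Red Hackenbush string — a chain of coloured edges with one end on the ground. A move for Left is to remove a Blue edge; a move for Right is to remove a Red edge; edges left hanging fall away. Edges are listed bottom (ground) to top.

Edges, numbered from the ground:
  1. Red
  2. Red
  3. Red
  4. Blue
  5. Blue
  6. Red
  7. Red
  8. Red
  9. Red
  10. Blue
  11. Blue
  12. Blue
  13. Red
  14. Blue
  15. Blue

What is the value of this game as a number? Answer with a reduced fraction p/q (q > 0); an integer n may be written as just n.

-10121/4096

G_1 [R]  L=[·]  R=[0]  -> -1
G_2 [RR]  L=[·]  R=[-1 0]  -> -2
G_3 [RRR]  L=[·]  R=[-2 -1 0]  -> -3
G_4 [RRRB]  L=[-3]  R=[-2 -1 0]  -> -5/2
G_5 [RRRBB]  L=[-3 -5/2]  R=[-2 -1 0]  -> -9/4
G_6 [RRRBBR]  L=[-3 -5/2]  R=[-9/4 -2 -1 0]  -> -19/8
G_7 [RRRBBRR]  L=[-3 -5/2]  R=[-19/8 -9/4 -2 -1 0]  -> -39/16
G_8 [RRRBBRRR]  L=[-3 -5/2]  R=[-39/16 -19/8 -9/4 -2 -1 0]  -> -79/32
G_9 [RRRBBRRRR]  L=[-3 -5/2]  R=[-79/32 -39/16 -19/8 -9/4 -2 -1 0]  -> -159/64
G_10 [RRRBBRRRRB]  L=[-3 -5/2 -159/64]  R=[-79/32 -39/16 -19/8 -9/4 -2 -1 0]  -> -317/128
G_11 [RRRBBRRRRBB]  L=[-3 -5/2 -159/64 -317/128]  R=[-79/32 -39/16 -19/8 -9/4 -2 -1 0]  -> -633/256
G_12 [RRRBBRRRRBBB]  L=[-3 -5/2 -159/64 -317/128 -633/256]  R=[-79/32 -39/16 -19/8 -9/4 -2 -1 0]  -> -1265/512
G_13 [RRRBBRRRRBBBR]  L=[-3 -5/2 -159/64 -317/128 -633/256]  R=[-1265/512 -79/32 -39/16 -19/8 -9/4 -2 -1 0]  -> -2531/1024
G_14 [RRRBBRRRRBBBRB]  L=[-3 -5/2 -159/64 -317/128 -633/256 -2531/1024]  R=[-1265/512 -79/32 -39/16 -19/8 -9/4 -2 -1 0]  -> -5061/2048
G_15 [RRRBBRRRRBBBRBB]  L=[-3 -5/2 -159/64 -317/128 -633/256 -2531/1024 -5061/2048]  R=[-1265/512 -79/32 -39/16 -19/8 -9/4 -2 -1 0]  -> -10121/4096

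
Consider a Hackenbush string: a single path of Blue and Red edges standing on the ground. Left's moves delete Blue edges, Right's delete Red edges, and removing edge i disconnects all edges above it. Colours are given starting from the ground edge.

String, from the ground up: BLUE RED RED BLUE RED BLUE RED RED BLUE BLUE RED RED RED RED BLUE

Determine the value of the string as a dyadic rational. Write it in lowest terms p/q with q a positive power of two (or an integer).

step 1: add BLUE to get B; options L={ 0 } R={ ∅ } = 1
step 2: add RED to get BR; options L={ 0 } R={ 1 } = 1/2
step 3: add RED to get BRR; options L={ 0 } R={ 1/2; 1 } = 1/4
step 4: add BLUE to get BRRB; options L={ 0; 1/4 } R={ 1/2; 1 } = 3/8
step 5: add RED to get BRRBR; options L={ 0; 1/4 } R={ 3/8; 1/2; 1 } = 5/16
step 6: add BLUE to get BRRBRB; options L={ 0; 1/4; 5/16 } R={ 3/8; 1/2; 1 } = 11/32
step 7: add RED to get BRRBRBR; options L={ 0; 1/4; 5/16 } R={ 11/32; 3/8; 1/2; 1 } = 21/64
step 8: add RED to get BRRBRBRR; options L={ 0; 1/4; 5/16 } R={ 21/64; 11/32; 3/8; 1/2; 1 } = 41/128
step 9: add BLUE to get BRRBRBRRB; options L={ 0; 1/4; 5/16; 41/128 } R={ 21/64; 11/32; 3/8; 1/2; 1 } = 83/256
step 10: add BLUE to get BRRBRBRRBB; options L={ 0; 1/4; 5/16; 41/128; 83/256 } R={ 21/64; 11/32; 3/8; 1/2; 1 } = 167/512
step 11: add RED to get BRRBRBRRBBR; options L={ 0; 1/4; 5/16; 41/128; 83/256 } R={ 167/512; 21/64; 11/32; 3/8; 1/2; 1 } = 333/1024
step 12: add RED to get BRRBRBRRBBRR; options L={ 0; 1/4; 5/16; 41/128; 83/256 } R={ 333/1024; 167/512; 21/64; 11/32; 3/8; 1/2; 1 } = 665/2048
step 13: add RED to get BRRBRBRRBBRRR; options L={ 0; 1/4; 5/16; 41/128; 83/256 } R={ 665/2048; 333/1024; 167/512; 21/64; 11/32; 3/8; 1/2; 1 } = 1329/4096
step 14: add RED to get BRRBRBRRBBRRRR; options L={ 0; 1/4; 5/16; 41/128; 83/256 } R={ 1329/4096; 665/2048; 333/1024; 167/512; 21/64; 11/32; 3/8; 1/2; 1 } = 2657/8192
step 15: add BLUE to get BRRBRBRRBBRRRRB; options L={ 0; 1/4; 5/16; 41/128; 83/256; 2657/8192 } R={ 1329/4096; 665/2048; 333/1024; 167/512; 21/64; 11/32; 3/8; 1/2; 1 } = 5315/16384

5315/16384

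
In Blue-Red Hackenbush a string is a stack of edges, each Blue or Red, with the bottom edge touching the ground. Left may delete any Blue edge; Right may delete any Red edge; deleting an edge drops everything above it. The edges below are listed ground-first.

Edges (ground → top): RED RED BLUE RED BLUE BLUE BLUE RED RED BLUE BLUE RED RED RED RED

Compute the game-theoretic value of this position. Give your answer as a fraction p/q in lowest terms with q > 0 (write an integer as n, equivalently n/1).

Build g(s[:k]) for k = 1..15, string s = RED RED BLUE RED BLUE BLUE BLUE RED RED BLUE BLUE RED RED RED RED.
R: Left { — }, Right { 0 } -> simplest -1
RR: Left { — }, Right { -1; 0 } -> simplest -2
RRB: Left { -2 }, Right { -1; 0 } -> simplest -3/2
RRBR: Left { -2 }, Right { -3/2; -1; 0 } -> simplest -7/4
RRBRB: Left { -2; -7/4 }, Right { -3/2; -1; 0 } -> simplest -13/8
RRBRBB: Left { -2; -7/4; -13/8 }, Right { -3/2; -1; 0 } -> simplest -25/16
RRBRBBB: Left { -2; -7/4; -13/8; -25/16 }, Right { -3/2; -1; 0 } -> simplest -49/32
RRBRBBBR: Left { -2; -7/4; -13/8; -25/16 }, Right { -49/32; -3/2; -1; 0 } -> simplest -99/64
RRBRBBBRR: Left { -2; -7/4; -13/8; -25/16 }, Right { -99/64; -49/32; -3/2; -1; 0 } -> simplest -199/128
RRBRBBBRRB: Left { -2; -7/4; -13/8; -25/16; -199/128 }, Right { -99/64; -49/32; -3/2; -1; 0 } -> simplest -397/256
RRBRBBBRRBB: Left { -2; -7/4; -13/8; -25/16; -199/128; -397/256 }, Right { -99/64; -49/32; -3/2; -1; 0 } -> simplest -793/512
RRBRBBBRRBBR: Left { -2; -7/4; -13/8; -25/16; -199/128; -397/256 }, Right { -793/512; -99/64; -49/32; -3/2; -1; 0 } -> simplest -1587/1024
RRBRBBBRRBBRR: Left { -2; -7/4; -13/8; -25/16; -199/128; -397/256 }, Right { -1587/1024; -793/512; -99/64; -49/32; -3/2; -1; 0 } -> simplest -3175/2048
RRBRBBBRRBBRRR: Left { -2; -7/4; -13/8; -25/16; -199/128; -397/256 }, Right { -3175/2048; -1587/1024; -793/512; -99/64; -49/32; -3/2; -1; 0 } -> simplest -6351/4096
RRBRBBBRRBBRRRR: Left { -2; -7/4; -13/8; -25/16; -199/128; -397/256 }, Right { -6351/4096; -3175/2048; -1587/1024; -793/512; -99/64; -49/32; -3/2; -1; 0 } -> simplest -12703/8192

-12703/8192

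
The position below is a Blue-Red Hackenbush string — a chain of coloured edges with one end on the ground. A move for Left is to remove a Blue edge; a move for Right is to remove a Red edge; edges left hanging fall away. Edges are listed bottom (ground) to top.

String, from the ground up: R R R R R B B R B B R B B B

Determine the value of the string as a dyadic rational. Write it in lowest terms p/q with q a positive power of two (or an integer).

edge 1 of 14 (R): {  | 0 } → -1
edge 2 of 14 (R): {  | -1 0 } → -2
edge 3 of 14 (R): {  | -2 -1 0 } → -3
edge 4 of 14 (R): {  | -3 -2 -1 0 } → -4
edge 5 of 14 (R): {  | -4 -3 -2 -1 0 } → -5
edge 6 of 14 (B): { -5 | -4 -3 -2 -1 0 } → -9/2
edge 7 of 14 (B): { -5 -9/2 | -4 -3 -2 -1 0 } → -17/4
edge 8 of 14 (R): { -5 -9/2 | -17/4 -4 -3 -2 -1 0 } → -35/8
edge 9 of 14 (B): { -5 -9/2 -35/8 | -17/4 -4 -3 -2 -1 0 } → -69/16
edge 10 of 14 (B): { -5 -9/2 -35/8 -69/16 | -17/4 -4 -3 -2 -1 0 } → -137/32
edge 11 of 14 (R): { -5 -9/2 -35/8 -69/16 | -137/32 -17/4 -4 -3 -2 -1 0 } → -275/64
edge 12 of 14 (B): { -5 -9/2 -35/8 -69/16 -275/64 | -137/32 -17/4 -4 -3 -2 -1 0 } → -549/128
edge 13 of 14 (B): { -5 -9/2 -35/8 -69/16 -275/64 -549/128 | -137/32 -17/4 -4 -3 -2 -1 0 } → -1097/256
edge 14 of 14 (B): { -5 -9/2 -35/8 -69/16 -275/64 -549/128 -1097/256 | -137/32 -17/4 -4 -3 -2 -1 0 } → -2193/512

-2193/512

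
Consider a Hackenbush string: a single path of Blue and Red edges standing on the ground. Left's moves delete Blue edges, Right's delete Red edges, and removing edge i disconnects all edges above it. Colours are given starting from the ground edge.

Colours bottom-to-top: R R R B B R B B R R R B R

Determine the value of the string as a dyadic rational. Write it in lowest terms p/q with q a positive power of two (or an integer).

-2363/1024

Recurse on prefixes of the 13-edge string R R R B B R B B R R R B R:
val(R) = { ∅ | 0 } -> -1
val(RR) = { ∅ | -1; 0 } -> -2
val(RRR) = { ∅ | -2; -1; 0 } -> -3
val(RRRB) = { -3 | -2; -1; 0 } -> -5/2
val(RRRBB) = { -3; -5/2 | -2; -1; 0 } -> -9/4
val(RRRBBR) = { -3; -5/2 | -9/4; -2; -1; 0 } -> -19/8
val(RRRBBRB) = { -3; -5/2; -19/8 | -9/4; -2; -1; 0 } -> -37/16
val(RRRBBRBB) = { -3; -5/2; -19/8; -37/16 | -9/4; -2; -1; 0 } -> -73/32
val(RRRBBRBBR) = { -3; -5/2; -19/8; -37/16 | -73/32; -9/4; -2; -1; 0 } -> -147/64
val(RRRBBRBBRR) = { -3; -5/2; -19/8; -37/16 | -147/64; -73/32; -9/4; -2; -1; 0 } -> -295/128
val(RRRBBRBBRRR) = { -3; -5/2; -19/8; -37/16 | -295/128; -147/64; -73/32; -9/4; -2; -1; 0 } -> -591/256
val(RRRBBRBBRRRB) = { -3; -5/2; -19/8; -37/16; -591/256 | -295/128; -147/64; -73/32; -9/4; -2; -1; 0 } -> -1181/512
val(RRRBBRBBRRRBR) = { -3; -5/2; -19/8; -37/16; -591/256 | -1181/512; -295/128; -147/64; -73/32; -9/4; -2; -1; 0 } -> -2363/1024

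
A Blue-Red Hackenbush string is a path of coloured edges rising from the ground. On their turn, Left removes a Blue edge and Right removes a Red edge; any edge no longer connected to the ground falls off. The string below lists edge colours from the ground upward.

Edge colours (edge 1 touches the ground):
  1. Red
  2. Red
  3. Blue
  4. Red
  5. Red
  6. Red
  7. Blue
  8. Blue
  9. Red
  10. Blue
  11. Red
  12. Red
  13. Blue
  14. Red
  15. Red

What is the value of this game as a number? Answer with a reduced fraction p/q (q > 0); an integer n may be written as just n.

Prefix values for Red Red Blue Red Red Red Blue Blue Red Blue Red Red Blue Red Red via {L|R} + simplicity:
edge 1 of 15 (Red): {  | 0 } = -1
edge 2 of 15 (Red): {  | -1 0 } = -2
edge 3 of 15 (Blue): { -2 | -1 0 } = -3/2
edge 4 of 15 (Red): { -2 | -3/2 -1 0 } = -7/4
edge 5 of 15 (Red): { -2 | -7/4 -3/2 -1 0 } = -15/8
edge 6 of 15 (Red): { -2 | -15/8 -7/4 -3/2 -1 0 } = -31/16
edge 7 of 15 (Blue): { -2 -31/16 | -15/8 -7/4 -3/2 -1 0 } = -61/32
edge 8 of 15 (Blue): { -2 -31/16 -61/32 | -15/8 -7/4 -3/2 -1 0 } = -121/64
edge 9 of 15 (Red): { -2 -31/16 -61/32 | -121/64 -15/8 -7/4 -3/2 -1 0 } = -243/128
edge 10 of 15 (Blue): { -2 -31/16 -61/32 -243/128 | -121/64 -15/8 -7/4 -3/2 -1 0 } = -485/256
edge 11 of 15 (Red): { -2 -31/16 -61/32 -243/128 | -485/256 -121/64 -15/8 -7/4 -3/2 -1 0 } = -971/512
edge 12 of 15 (Red): { -2 -31/16 -61/32 -243/128 | -971/512 -485/256 -121/64 -15/8 -7/4 -3/2 -1 0 } = -1943/1024
edge 13 of 15 (Blue): { -2 -31/16 -61/32 -243/128 -1943/1024 | -971/512 -485/256 -121/64 -15/8 -7/4 -3/2 -1 0 } = -3885/2048
edge 14 of 15 (Red): { -2 -31/16 -61/32 -243/128 -1943/1024 | -3885/2048 -971/512 -485/256 -121/64 -15/8 -7/4 -3/2 -1 0 } = -7771/4096
edge 15 of 15 (Red): { -2 -31/16 -61/32 -243/128 -1943/1024 | -7771/4096 -3885/2048 -971/512 -485/256 -121/64 -15/8 -7/4 -3/2 -1 0 } = -15543/8192

-15543/8192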